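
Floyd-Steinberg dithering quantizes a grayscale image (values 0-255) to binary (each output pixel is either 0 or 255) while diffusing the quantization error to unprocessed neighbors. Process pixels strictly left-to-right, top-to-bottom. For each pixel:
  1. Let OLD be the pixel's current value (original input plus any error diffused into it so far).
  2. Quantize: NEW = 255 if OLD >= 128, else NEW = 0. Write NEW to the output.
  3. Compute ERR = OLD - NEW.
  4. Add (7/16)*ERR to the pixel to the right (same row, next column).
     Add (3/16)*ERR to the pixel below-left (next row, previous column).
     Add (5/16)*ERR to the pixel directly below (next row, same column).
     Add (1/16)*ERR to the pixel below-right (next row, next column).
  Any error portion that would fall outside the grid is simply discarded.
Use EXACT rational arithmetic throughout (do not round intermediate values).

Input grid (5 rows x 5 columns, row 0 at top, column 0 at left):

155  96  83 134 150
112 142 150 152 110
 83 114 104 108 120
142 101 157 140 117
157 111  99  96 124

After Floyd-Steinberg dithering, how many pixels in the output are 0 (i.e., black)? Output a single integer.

Answer: 13

Derivation:
(0,0): OLD=155 → NEW=255, ERR=-100
(0,1): OLD=209/4 → NEW=0, ERR=209/4
(0,2): OLD=6775/64 → NEW=0, ERR=6775/64
(0,3): OLD=184641/1024 → NEW=255, ERR=-76479/1024
(0,4): OLD=1922247/16384 → NEW=0, ERR=1922247/16384
(1,0): OLD=5795/64 → NEW=0, ERR=5795/64
(1,1): OLD=108309/512 → NEW=255, ERR=-22251/512
(1,2): OLD=2512153/16384 → NEW=255, ERR=-1665767/16384
(1,3): OLD=7392085/65536 → NEW=0, ERR=7392085/65536
(1,4): OLD=200638239/1048576 → NEW=255, ERR=-66748641/1048576
(2,0): OLD=844983/8192 → NEW=0, ERR=844983/8192
(2,1): OLD=34640237/262144 → NEW=255, ERR=-32206483/262144
(2,2): OLD=154813383/4194304 → NEW=0, ERR=154813383/4194304
(2,3): OLD=9469498149/67108864 → NEW=255, ERR=-7643262171/67108864
(2,4): OLD=61556113603/1073741824 → NEW=0, ERR=61556113603/1073741824
(3,0): OLD=634168999/4194304 → NEW=255, ERR=-435378521/4194304
(3,1): OLD=1025449211/33554432 → NEW=0, ERR=1025449211/33554432
(3,2): OLD=164144179801/1073741824 → NEW=255, ERR=-109659985319/1073741824
(3,3): OLD=156300172713/2147483648 → NEW=0, ERR=156300172713/2147483648
(3,4): OLD=5485167344605/34359738368 → NEW=255, ERR=-3276565939235/34359738368
(4,0): OLD=69949939977/536870912 → NEW=255, ERR=-66952142583/536870912
(4,1): OLD=693270499689/17179869184 → NEW=0, ERR=693270499689/17179869184
(4,2): OLD=27569241600903/274877906944 → NEW=0, ERR=27569241600903/274877906944
(4,3): OLD=608518728025321/4398046511104 → NEW=255, ERR=-512983132306199/4398046511104
(4,4): OLD=3357942904492767/70368744177664 → NEW=0, ERR=3357942904492767/70368744177664
Output grid:
  Row 0: #..#.  (3 black, running=3)
  Row 1: .##.#  (2 black, running=5)
  Row 2: .#.#.  (3 black, running=8)
  Row 3: #.#.#  (2 black, running=10)
  Row 4: #..#.  (3 black, running=13)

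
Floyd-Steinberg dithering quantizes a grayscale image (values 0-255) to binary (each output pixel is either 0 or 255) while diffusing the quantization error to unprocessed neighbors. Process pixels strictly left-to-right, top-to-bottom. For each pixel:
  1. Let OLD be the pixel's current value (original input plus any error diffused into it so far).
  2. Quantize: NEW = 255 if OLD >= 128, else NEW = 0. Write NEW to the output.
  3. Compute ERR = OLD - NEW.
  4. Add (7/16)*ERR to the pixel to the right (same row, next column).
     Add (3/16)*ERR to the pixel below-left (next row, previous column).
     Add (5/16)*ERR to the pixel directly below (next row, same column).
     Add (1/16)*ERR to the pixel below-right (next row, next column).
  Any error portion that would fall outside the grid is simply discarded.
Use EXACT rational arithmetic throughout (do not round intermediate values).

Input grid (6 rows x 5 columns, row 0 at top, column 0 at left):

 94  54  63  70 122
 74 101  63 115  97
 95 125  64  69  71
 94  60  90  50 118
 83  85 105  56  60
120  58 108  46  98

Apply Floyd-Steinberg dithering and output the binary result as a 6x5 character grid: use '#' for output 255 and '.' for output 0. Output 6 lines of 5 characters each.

(0,0): OLD=94 → NEW=0, ERR=94
(0,1): OLD=761/8 → NEW=0, ERR=761/8
(0,2): OLD=13391/128 → NEW=0, ERR=13391/128
(0,3): OLD=237097/2048 → NEW=0, ERR=237097/2048
(0,4): OLD=5657375/32768 → NEW=255, ERR=-2698465/32768
(1,0): OLD=15515/128 → NEW=0, ERR=15515/128
(1,1): OLD=214269/1024 → NEW=255, ERR=-46851/1024
(1,2): OLD=3385857/32768 → NEW=0, ERR=3385857/32768
(1,3): OLD=24573645/131072 → NEW=255, ERR=-8849715/131072
(1,4): OLD=102680647/2097152 → NEW=0, ERR=102680647/2097152
(2,0): OLD=2036527/16384 → NEW=0, ERR=2036527/16384
(2,1): OLD=100680629/524288 → NEW=255, ERR=-33012811/524288
(2,2): OLD=446465503/8388608 → NEW=0, ERR=446465503/8388608
(2,3): OLD=11653320109/134217728 → NEW=0, ERR=11653320109/134217728
(2,4): OLD=257840278651/2147483648 → NEW=0, ERR=257840278651/2147483648
(3,0): OLD=1015335039/8388608 → NEW=0, ERR=1015335039/8388608
(3,1): OLD=7450741203/67108864 → NEW=0, ERR=7450741203/67108864
(3,2): OLD=359809826113/2147483648 → NEW=255, ERR=-187798504127/2147483648
(3,3): OLD=277934875369/4294967296 → NEW=0, ERR=277934875369/4294967296
(3,4): OLD=13005751412429/68719476736 → NEW=255, ERR=-4517715155251/68719476736
(4,0): OLD=152086196561/1073741824 → NEW=255, ERR=-121717968559/1073741824
(4,1): OLD=2105175051537/34359738368 → NEW=0, ERR=2105175051537/34359738368
(4,2): OLD=67921921993631/549755813888 → NEW=0, ERR=67921921993631/549755813888
(4,3): OLD=989411402652689/8796093022208 → NEW=0, ERR=989411402652689/8796093022208
(4,4): OLD=13048002045283575/140737488355328 → NEW=0, ERR=13048002045283575/140737488355328
(5,0): OLD=52811347851731/549755813888 → NEW=0, ERR=52811347851731/549755813888
(5,1): OLD=594856500225913/4398046511104 → NEW=255, ERR=-526645360105607/4398046511104
(5,2): OLD=16767526481538945/140737488355328 → NEW=0, ERR=16767526481538945/140737488355328
(5,3): OLD=89160101794682351/562949953421312 → NEW=255, ERR=-54392136327752209/562949953421312
(5,4): OLD=826242943345795349/9007199254740992 → NEW=0, ERR=826242943345795349/9007199254740992
Row 0: ....#
Row 1: .#.#.
Row 2: .#...
Row 3: ..#.#
Row 4: #....
Row 5: .#.#.

Answer: ....#
.#.#.
.#...
..#.#
#....
.#.#.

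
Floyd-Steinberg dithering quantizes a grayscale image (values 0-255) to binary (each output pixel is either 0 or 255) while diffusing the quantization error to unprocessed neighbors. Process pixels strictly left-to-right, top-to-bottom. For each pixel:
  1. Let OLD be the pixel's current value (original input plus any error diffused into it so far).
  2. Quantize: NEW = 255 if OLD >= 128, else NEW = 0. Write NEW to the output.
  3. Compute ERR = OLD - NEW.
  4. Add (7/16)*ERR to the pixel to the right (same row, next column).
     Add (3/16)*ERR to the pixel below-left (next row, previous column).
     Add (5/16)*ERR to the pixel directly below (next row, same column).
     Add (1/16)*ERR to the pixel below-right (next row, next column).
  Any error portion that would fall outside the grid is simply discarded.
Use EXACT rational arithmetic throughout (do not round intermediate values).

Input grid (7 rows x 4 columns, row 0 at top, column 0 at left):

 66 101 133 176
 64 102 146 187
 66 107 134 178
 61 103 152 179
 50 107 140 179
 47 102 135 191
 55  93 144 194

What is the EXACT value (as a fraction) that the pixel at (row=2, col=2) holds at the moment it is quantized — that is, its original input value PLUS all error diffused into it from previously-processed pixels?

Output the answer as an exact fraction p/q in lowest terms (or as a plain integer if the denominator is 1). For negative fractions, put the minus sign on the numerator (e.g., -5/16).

(0,0): OLD=66 → NEW=0, ERR=66
(0,1): OLD=1039/8 → NEW=255, ERR=-1001/8
(0,2): OLD=10017/128 → NEW=0, ERR=10017/128
(0,3): OLD=430567/2048 → NEW=255, ERR=-91673/2048
(1,0): OLD=7829/128 → NEW=0, ERR=7829/128
(1,1): OLD=111059/1024 → NEW=0, ERR=111059/1024
(1,2): OLD=6609039/32768 → NEW=255, ERR=-1746801/32768
(1,3): OLD=81044761/524288 → NEW=255, ERR=-52648679/524288
(2,0): OLD=1727681/16384 → NEW=0, ERR=1727681/16384
(2,1): OLD=94819611/524288 → NEW=255, ERR=-38873829/524288
(2,2): OLD=76391095/1048576 → NEW=0, ERR=76391095/1048576
Target (2,2): original=134, with diffused error = 76391095/1048576

Answer: 76391095/1048576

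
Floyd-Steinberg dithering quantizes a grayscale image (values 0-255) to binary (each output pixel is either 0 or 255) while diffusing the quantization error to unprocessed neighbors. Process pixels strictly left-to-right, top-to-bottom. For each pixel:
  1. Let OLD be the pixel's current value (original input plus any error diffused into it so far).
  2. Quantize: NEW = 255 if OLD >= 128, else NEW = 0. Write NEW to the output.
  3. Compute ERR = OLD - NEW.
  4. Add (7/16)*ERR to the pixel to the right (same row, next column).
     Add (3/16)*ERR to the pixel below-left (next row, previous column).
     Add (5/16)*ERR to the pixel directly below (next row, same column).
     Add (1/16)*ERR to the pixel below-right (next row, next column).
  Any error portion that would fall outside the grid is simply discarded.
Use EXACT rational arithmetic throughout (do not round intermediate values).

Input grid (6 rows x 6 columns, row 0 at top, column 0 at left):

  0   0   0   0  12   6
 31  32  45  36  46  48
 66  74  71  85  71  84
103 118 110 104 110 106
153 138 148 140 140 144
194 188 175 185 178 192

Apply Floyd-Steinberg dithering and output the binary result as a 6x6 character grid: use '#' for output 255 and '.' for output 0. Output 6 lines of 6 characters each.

(0,0): OLD=0 → NEW=0, ERR=0
(0,1): OLD=0 → NEW=0, ERR=0
(0,2): OLD=0 → NEW=0, ERR=0
(0,3): OLD=0 → NEW=0, ERR=0
(0,4): OLD=12 → NEW=0, ERR=12
(0,5): OLD=45/4 → NEW=0, ERR=45/4
(1,0): OLD=31 → NEW=0, ERR=31
(1,1): OLD=729/16 → NEW=0, ERR=729/16
(1,2): OLD=16623/256 → NEW=0, ERR=16623/256
(1,3): OLD=273033/4096 → NEW=0, ERR=273033/4096
(1,4): OLD=5309887/65536 → NEW=0, ERR=5309887/65536
(1,5): OLD=91973689/1048576 → NEW=0, ERR=91973689/1048576
(2,0): OLD=21563/256 → NEW=0, ERR=21563/256
(2,1): OLD=285085/2048 → NEW=255, ERR=-237155/2048
(2,2): OLD=3668449/65536 → NEW=0, ERR=3668449/65536
(2,3): OLD=39208973/262144 → NEW=255, ERR=-27637747/262144
(2,4): OLD=1187933895/16777216 → NEW=0, ERR=1187933895/16777216
(2,5): OLD=39581341761/268435456 → NEW=255, ERR=-28869699519/268435456
(3,0): OLD=3526159/32768 → NEW=0, ERR=3526159/32768
(3,1): OLD=151678869/1048576 → NEW=255, ERR=-115708011/1048576
(3,2): OLD=875937279/16777216 → NEW=0, ERR=875937279/16777216
(3,3): OLD=14853846983/134217728 → NEW=0, ERR=14853846983/134217728
(3,4): OLD=660524820437/4294967296 → NEW=255, ERR=-434691840043/4294967296
(3,5): OLD=2235956769315/68719476736 → NEW=0, ERR=2235956769315/68719476736
(4,0): OLD=2783975455/16777216 → NEW=255, ERR=-1494214625/16777216
(4,1): OLD=10880577459/134217728 → NEW=0, ERR=10880577459/134217728
(4,2): OLD=229390014409/1073741824 → NEW=255, ERR=-44414150711/1073741824
(4,3): OLD=9673910463707/68719476736 → NEW=255, ERR=-7849556103973/68719476736
(4,4): OLD=39261213960315/549755813888 → NEW=0, ERR=39261213960315/549755813888
(4,5): OLD=1575263608167253/8796093022208 → NEW=255, ERR=-667740112495787/8796093022208
(5,0): OLD=389484975089/2147483648 → NEW=255, ERR=-158123355151/2147483648
(5,1): OLD=5765469147581/34359738368 → NEW=255, ERR=-2996264136259/34359738368
(5,2): OLD=118276496072743/1099511627776 → NEW=0, ERR=118276496072743/1099511627776
(5,3): OLD=3644612595842147/17592186044416 → NEW=255, ERR=-841394845483933/17592186044416
(5,4): OLD=44478649132167827/281474976710656 → NEW=255, ERR=-27297469929049453/281474976710656
(5,5): OLD=586872162500144421/4503599627370496 → NEW=255, ERR=-561545742479332059/4503599627370496
Row 0: ......
Row 1: ......
Row 2: .#.#.#
Row 3: .#..#.
Row 4: #.##.#
Row 5: ##.###

Answer: ......
......
.#.#.#
.#..#.
#.##.#
##.###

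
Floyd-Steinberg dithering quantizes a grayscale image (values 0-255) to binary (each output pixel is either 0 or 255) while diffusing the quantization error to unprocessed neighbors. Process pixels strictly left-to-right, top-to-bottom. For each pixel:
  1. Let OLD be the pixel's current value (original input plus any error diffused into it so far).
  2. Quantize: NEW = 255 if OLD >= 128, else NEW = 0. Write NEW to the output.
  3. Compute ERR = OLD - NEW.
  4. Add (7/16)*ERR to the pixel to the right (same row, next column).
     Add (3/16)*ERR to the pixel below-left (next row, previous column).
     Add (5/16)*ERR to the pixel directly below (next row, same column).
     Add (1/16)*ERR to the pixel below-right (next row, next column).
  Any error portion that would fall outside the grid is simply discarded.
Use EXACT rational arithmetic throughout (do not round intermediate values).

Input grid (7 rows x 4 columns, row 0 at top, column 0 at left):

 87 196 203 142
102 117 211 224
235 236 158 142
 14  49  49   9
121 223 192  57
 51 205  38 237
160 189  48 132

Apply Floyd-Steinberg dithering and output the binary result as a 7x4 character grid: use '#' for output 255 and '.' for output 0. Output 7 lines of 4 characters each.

Answer: .##.
.###
##.#
....
###.
.#.#
#..#

Derivation:
(0,0): OLD=87 → NEW=0, ERR=87
(0,1): OLD=3745/16 → NEW=255, ERR=-335/16
(0,2): OLD=49623/256 → NEW=255, ERR=-15657/256
(0,3): OLD=472033/4096 → NEW=0, ERR=472033/4096
(1,0): OLD=32067/256 → NEW=0, ERR=32067/256
(1,1): OLD=326101/2048 → NEW=255, ERR=-196139/2048
(1,2): OLD=11159929/65536 → NEW=255, ERR=-5551751/65536
(1,3): OLD=229773215/1048576 → NEW=255, ERR=-37613665/1048576
(2,0): OLD=8394743/32768 → NEW=255, ERR=38903/32768
(2,1): OLD=208180237/1048576 → NEW=255, ERR=-59206643/1048576
(2,2): OLD=197368673/2097152 → NEW=0, ERR=197368673/2097152
(2,3): OLD=5592517373/33554432 → NEW=255, ERR=-2963862787/33554432
(3,0): OLD=63485575/16777216 → NEW=0, ERR=63485575/16777216
(3,1): OLD=13617971417/268435456 → NEW=0, ERR=13617971417/268435456
(3,2): OLD=345805540647/4294967296 → NEW=0, ERR=345805540647/4294967296
(3,3): OLD=1546452933777/68719476736 → NEW=0, ERR=1546452933777/68719476736
(4,0): OLD=565623803067/4294967296 → NEW=255, ERR=-529592857413/4294967296
(4,1): OLD=6880199976369/34359738368 → NEW=255, ERR=-1881533307471/34359738368
(4,2): OLD=220554768964241/1099511627776 → NEW=255, ERR=-59820696118639/1099511627776
(4,3): OLD=796252184809031/17592186044416 → NEW=0, ERR=796252184809031/17592186044416
(5,0): OLD=1209232289355/549755813888 → NEW=0, ERR=1209232289355/549755813888
(5,1): OLD=3007244202107245/17592186044416 → NEW=255, ERR=-1478763239218835/17592186044416
(5,2): OLD=-94235554625503/8796093022208 → NEW=0, ERR=-94235554625503/8796093022208
(5,3): OLD=68414401501815361/281474976710656 → NEW=255, ERR=-3361717559401919/281474976710656
(6,0): OLD=40793183722345255/281474976710656 → NEW=255, ERR=-30982935338872025/281474976710656
(6,1): OLD=507571236751514241/4503599627370496 → NEW=0, ERR=507571236751514241/4503599627370496
(6,2): OLD=6230594319148539063/72057594037927936 → NEW=0, ERR=6230594319148539063/72057594037927936
(6,3): OLD=190724822702616997377/1152921504606846976 → NEW=255, ERR=-103270160972128981503/1152921504606846976
Row 0: .##.
Row 1: .###
Row 2: ##.#
Row 3: ....
Row 4: ###.
Row 5: .#.#
Row 6: #..#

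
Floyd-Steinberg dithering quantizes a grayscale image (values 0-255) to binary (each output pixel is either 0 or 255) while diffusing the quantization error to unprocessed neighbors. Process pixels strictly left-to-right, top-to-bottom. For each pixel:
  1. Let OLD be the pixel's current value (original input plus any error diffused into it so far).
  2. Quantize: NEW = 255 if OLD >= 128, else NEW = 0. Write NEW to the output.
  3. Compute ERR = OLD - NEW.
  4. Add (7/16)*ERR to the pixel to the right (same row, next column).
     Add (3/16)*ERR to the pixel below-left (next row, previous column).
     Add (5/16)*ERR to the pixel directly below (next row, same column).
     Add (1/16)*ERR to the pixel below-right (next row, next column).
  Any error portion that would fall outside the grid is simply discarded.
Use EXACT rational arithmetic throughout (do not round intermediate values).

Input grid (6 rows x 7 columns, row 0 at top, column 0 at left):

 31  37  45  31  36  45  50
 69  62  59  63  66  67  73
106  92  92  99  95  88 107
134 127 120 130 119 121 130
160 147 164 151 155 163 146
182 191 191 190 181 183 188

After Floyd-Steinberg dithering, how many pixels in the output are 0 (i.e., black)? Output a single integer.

(0,0): OLD=31 → NEW=0, ERR=31
(0,1): OLD=809/16 → NEW=0, ERR=809/16
(0,2): OLD=17183/256 → NEW=0, ERR=17183/256
(0,3): OLD=247257/4096 → NEW=0, ERR=247257/4096
(0,4): OLD=4090095/65536 → NEW=0, ERR=4090095/65536
(0,5): OLD=75816585/1048576 → NEW=0, ERR=75816585/1048576
(0,6): OLD=1369576895/16777216 → NEW=0, ERR=1369576895/16777216
(1,0): OLD=22571/256 → NEW=0, ERR=22571/256
(1,1): OLD=268077/2048 → NEW=255, ERR=-254163/2048
(1,2): OLD=2631857/65536 → NEW=0, ERR=2631857/65536
(1,3): OLD=30233245/262144 → NEW=0, ERR=30233245/262144
(1,4): OLD=2571782263/16777216 → NEW=255, ERR=-1706407817/16777216
(1,5): OLD=8630721319/134217728 → NEW=0, ERR=8630721319/134217728
(1,6): OLD=281668954217/2147483648 → NEW=255, ERR=-265939376023/2147483648
(2,0): OLD=3613759/32768 → NEW=0, ERR=3613759/32768
(2,1): OLD=120069285/1048576 → NEW=0, ERR=120069285/1048576
(2,2): OLD=2827204911/16777216 → NEW=255, ERR=-1450985169/16777216
(2,3): OLD=10823692151/134217728 → NEW=0, ERR=10823692151/134217728
(2,4): OLD=126446032167/1073741824 → NEW=0, ERR=126446032167/1073741824
(2,5): OLD=4468120803597/34359738368 → NEW=255, ERR=-4293612480243/34359738368
(2,6): OLD=9702899300139/549755813888 → NEW=0, ERR=9702899300139/549755813888
(3,0): OLD=3186556239/16777216 → NEW=255, ERR=-1091633841/16777216
(3,1): OLD=16776348963/134217728 → NEW=0, ERR=16776348963/134217728
(3,2): OLD=182466509337/1073741824 → NEW=255, ERR=-91337655783/1073741824
(3,3): OLD=578360533791/4294967296 → NEW=255, ERR=-516856126689/4294967296
(3,4): OLD=46598391654735/549755813888 → NEW=0, ERR=46598391654735/549755813888
(3,5): OLD=570438032610397/4398046511104 → NEW=255, ERR=-551063827721123/4398046511104
(3,6): OLD=5129023523582915/70368744177664 → NEW=0, ERR=5129023523582915/70368744177664
(4,0): OLD=350261076929/2147483648 → NEW=255, ERR=-197347253311/2147483648
(4,1): OLD=4323803617613/34359738368 → NEW=0, ERR=4323803617613/34359738368
(4,2): OLD=97702752169635/549755813888 → NEW=255, ERR=-42484980371805/549755813888
(4,3): OLD=396528778936561/4398046511104 → NEW=0, ERR=396528778936561/4398046511104
(4,4): OLD=6682170154695171/35184372088832 → NEW=255, ERR=-2289844727956989/35184372088832
(4,5): OLD=128730417108814851/1125899906842624 → NEW=0, ERR=128730417108814851/1125899906842624
(4,6): OLD=3800464644136099333/18014398509481984 → NEW=255, ERR=-793206975781806587/18014398509481984
(5,0): OLD=97239188715575/549755813888 → NEW=255, ERR=-42948543825865/549755813888
(5,1): OLD=773671205953341/4398046511104 → NEW=255, ERR=-347830654378179/4398046511104
(5,2): OLD=5524624771139259/35184372088832 → NEW=255, ERR=-3447390111512901/35184372088832
(5,3): OLD=44550669299627463/281474976710656 → NEW=255, ERR=-27225449761589817/281474976710656
(5,4): OLD=2619620999152810157/18014398509481984 → NEW=255, ERR=-1974050620765095763/18014398509481984
(5,5): OLD=22837108215526684381/144115188075855872 → NEW=255, ERR=-13912264743816562979/144115188075855872
(5,6): OLD=320861846884114559571/2305843009213693952 → NEW=255, ERR=-267128120465377398189/2305843009213693952
Output grid:
  Row 0: .......  (7 black, running=7)
  Row 1: .#..#.#  (4 black, running=11)
  Row 2: ..#..#.  (5 black, running=16)
  Row 3: #.##.#.  (3 black, running=19)
  Row 4: #.#.#.#  (3 black, running=22)
  Row 5: #######  (0 black, running=22)

Answer: 22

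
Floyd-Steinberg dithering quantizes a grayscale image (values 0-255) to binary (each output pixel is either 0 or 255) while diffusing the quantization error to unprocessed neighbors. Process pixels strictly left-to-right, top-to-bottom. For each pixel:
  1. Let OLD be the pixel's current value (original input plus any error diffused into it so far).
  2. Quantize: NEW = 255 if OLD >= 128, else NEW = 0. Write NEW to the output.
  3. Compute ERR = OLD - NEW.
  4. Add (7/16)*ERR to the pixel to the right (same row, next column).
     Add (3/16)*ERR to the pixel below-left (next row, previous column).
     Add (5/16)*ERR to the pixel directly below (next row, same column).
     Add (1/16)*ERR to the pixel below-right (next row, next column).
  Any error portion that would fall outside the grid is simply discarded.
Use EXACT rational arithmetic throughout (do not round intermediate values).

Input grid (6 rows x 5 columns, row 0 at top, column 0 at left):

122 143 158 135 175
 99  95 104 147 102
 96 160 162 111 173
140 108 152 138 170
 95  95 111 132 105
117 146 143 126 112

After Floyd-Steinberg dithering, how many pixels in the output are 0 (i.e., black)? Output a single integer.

Answer: 15

Derivation:
(0,0): OLD=122 → NEW=0, ERR=122
(0,1): OLD=1571/8 → NEW=255, ERR=-469/8
(0,2): OLD=16941/128 → NEW=255, ERR=-15699/128
(0,3): OLD=166587/2048 → NEW=0, ERR=166587/2048
(0,4): OLD=6900509/32768 → NEW=255, ERR=-1455331/32768
(1,0): OLD=16145/128 → NEW=0, ERR=16145/128
(1,1): OLD=119287/1024 → NEW=0, ERR=119287/1024
(1,2): OLD=4201667/32768 → NEW=255, ERR=-4154173/32768
(1,3): OLD=13233287/131072 → NEW=0, ERR=13233287/131072
(1,4): OLD=288097461/2097152 → NEW=255, ERR=-246676299/2097152
(2,0): OLD=2576525/16384 → NEW=255, ERR=-1601395/16384
(2,1): OLD=72223071/524288 → NEW=255, ERR=-61470369/524288
(2,2): OLD=816202461/8388608 → NEW=0, ERR=816202461/8388608
(2,3): OLD=20822652999/134217728 → NEW=255, ERR=-13402867641/134217728
(2,4): OLD=212309067825/2147483648 → NEW=0, ERR=212309067825/2147483648
(3,0): OLD=733770813/8388608 → NEW=0, ERR=733770813/8388608
(3,1): OLD=8171486969/67108864 → NEW=0, ERR=8171486969/67108864
(3,2): OLD=450169511555/2147483648 → NEW=255, ERR=-97438818685/2147483648
(3,3): OLD=479152223275/4294967296 → NEW=0, ERR=479152223275/4294967296
(3,4): OLD=16730575521783/68719476736 → NEW=255, ERR=-792891045897/68719476736
(4,0): OLD=155870766707/1073741824 → NEW=255, ERR=-117933398413/1073741824
(4,1): OLD=2816074354291/34359738368 → NEW=0, ERR=2816074354291/34359738368
(4,2): OLD=88623765013533/549755813888 → NEW=255, ERR=-51563967527907/549755813888
(4,3): OLD=1062820206447219/8796093022208 → NEW=0, ERR=1062820206447219/8796093022208
(4,4): OLD=22691031206333093/140737488355328 → NEW=255, ERR=-13197028324275547/140737488355328
(5,0): OLD=53900309541689/549755813888 → NEW=0, ERR=53900309541689/549755813888
(5,1): OLD=835871946903147/4398046511104 → NEW=255, ERR=-285629913428373/4398046511104
(5,2): OLD=15910900298622275/140737488355328 → NEW=0, ERR=15910900298622275/140737488355328
(5,3): OLD=106834308617625965/562949953421312 → NEW=255, ERR=-36717929504808595/562949953421312
(5,4): OLD=555860736724442015/9007199254740992 → NEW=0, ERR=555860736724442015/9007199254740992
Output grid:
  Row 0: .##.#  (2 black, running=2)
  Row 1: ..#.#  (3 black, running=5)
  Row 2: ##.#.  (2 black, running=7)
  Row 3: ..#.#  (3 black, running=10)
  Row 4: #.#.#  (2 black, running=12)
  Row 5: .#.#.  (3 black, running=15)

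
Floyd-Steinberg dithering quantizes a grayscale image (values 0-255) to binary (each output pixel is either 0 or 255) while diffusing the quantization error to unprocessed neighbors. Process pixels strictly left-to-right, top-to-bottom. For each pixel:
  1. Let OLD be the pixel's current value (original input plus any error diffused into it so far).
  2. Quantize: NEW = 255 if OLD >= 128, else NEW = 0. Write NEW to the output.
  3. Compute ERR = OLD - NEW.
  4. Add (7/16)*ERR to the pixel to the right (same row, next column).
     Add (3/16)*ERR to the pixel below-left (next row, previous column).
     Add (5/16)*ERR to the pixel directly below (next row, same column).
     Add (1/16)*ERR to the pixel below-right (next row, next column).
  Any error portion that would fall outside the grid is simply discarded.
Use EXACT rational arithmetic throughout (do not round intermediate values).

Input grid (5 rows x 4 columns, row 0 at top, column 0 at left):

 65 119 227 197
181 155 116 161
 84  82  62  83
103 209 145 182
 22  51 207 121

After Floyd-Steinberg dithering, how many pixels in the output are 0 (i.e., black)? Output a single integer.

(0,0): OLD=65 → NEW=0, ERR=65
(0,1): OLD=2359/16 → NEW=255, ERR=-1721/16
(0,2): OLD=46065/256 → NEW=255, ERR=-19215/256
(0,3): OLD=672407/4096 → NEW=255, ERR=-372073/4096
(1,0): OLD=46373/256 → NEW=255, ERR=-18907/256
(1,1): OLD=161923/2048 → NEW=0, ERR=161923/2048
(1,2): OLD=6775103/65536 → NEW=0, ERR=6775103/65536
(1,3): OLD=181561577/1048576 → NEW=255, ERR=-85825303/1048576
(2,0): OLD=2482001/32768 → NEW=0, ERR=2482001/32768
(2,1): OLD=162124043/1048576 → NEW=255, ERR=-105262837/1048576
(2,2): OLD=83848055/2097152 → NEW=0, ERR=83848055/2097152
(2,3): OLD=2730504507/33554432 → NEW=0, ERR=2730504507/33554432
(3,0): OLD=1809384897/16777216 → NEW=0, ERR=1809384897/16777216
(3,1): OLD=63630815455/268435456 → NEW=255, ERR=-4820225825/268435456
(3,2): OLD=681276254241/4294967296 → NEW=255, ERR=-413940406239/4294967296
(3,3): OLD=11528605623399/68719476736 → NEW=255, ERR=-5994860944281/68719476736
(4,0): OLD=224779394797/4294967296 → NEW=0, ERR=224779394797/4294967296
(4,1): OLD=1956956163015/34359738368 → NEW=0, ERR=1956956163015/34359738368
(4,2): OLD=202662500088679/1099511627776 → NEW=255, ERR=-77712964994201/1099511627776
(4,3): OLD=999106136875265/17592186044416 → NEW=0, ERR=999106136875265/17592186044416
Output grid:
  Row 0: .###  (1 black, running=1)
  Row 1: #..#  (2 black, running=3)
  Row 2: .#..  (3 black, running=6)
  Row 3: .###  (1 black, running=7)
  Row 4: ..#.  (3 black, running=10)

Answer: 10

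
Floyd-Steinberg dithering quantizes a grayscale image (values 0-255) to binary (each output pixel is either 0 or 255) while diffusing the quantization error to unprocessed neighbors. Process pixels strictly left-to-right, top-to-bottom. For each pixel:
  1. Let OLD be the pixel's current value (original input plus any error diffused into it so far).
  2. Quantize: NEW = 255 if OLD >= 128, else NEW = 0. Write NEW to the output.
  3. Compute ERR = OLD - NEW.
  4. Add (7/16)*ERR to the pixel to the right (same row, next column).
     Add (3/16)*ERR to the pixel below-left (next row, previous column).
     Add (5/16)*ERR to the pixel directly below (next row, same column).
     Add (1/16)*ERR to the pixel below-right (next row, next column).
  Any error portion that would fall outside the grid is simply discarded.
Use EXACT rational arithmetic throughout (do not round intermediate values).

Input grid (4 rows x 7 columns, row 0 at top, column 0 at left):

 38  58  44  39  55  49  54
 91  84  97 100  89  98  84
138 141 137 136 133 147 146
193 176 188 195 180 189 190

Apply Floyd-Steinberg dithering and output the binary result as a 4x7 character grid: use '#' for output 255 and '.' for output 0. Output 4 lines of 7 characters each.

(0,0): OLD=38 → NEW=0, ERR=38
(0,1): OLD=597/8 → NEW=0, ERR=597/8
(0,2): OLD=9811/128 → NEW=0, ERR=9811/128
(0,3): OLD=148549/2048 → NEW=0, ERR=148549/2048
(0,4): OLD=2842083/32768 → NEW=0, ERR=2842083/32768
(0,5): OLD=45584693/524288 → NEW=0, ERR=45584693/524288
(0,6): OLD=772077683/8388608 → NEW=0, ERR=772077683/8388608
(1,0): OLD=14959/128 → NEW=0, ERR=14959/128
(1,1): OLD=179401/1024 → NEW=255, ERR=-81719/1024
(1,2): OLD=3417789/32768 → NEW=0, ERR=3417789/32768
(1,3): OLD=24818777/131072 → NEW=255, ERR=-8604583/131072
(1,4): OLD=907807051/8388608 → NEW=0, ERR=907807051/8388608
(1,5): OLD=13099284219/67108864 → NEW=255, ERR=-4013476101/67108864
(1,6): OLD=98817928533/1073741824 → NEW=0, ERR=98817928533/1073741824
(2,0): OLD=2614195/16384 → NEW=255, ERR=-1563725/16384
(2,1): OLD=53040289/524288 → NEW=0, ERR=53040289/524288
(2,2): OLD=1648849315/8388608 → NEW=255, ERR=-490245725/8388608
(2,3): OLD=7833399755/67108864 → NEW=0, ERR=7833399755/67108864
(2,4): OLD=108753884059/536870912 → NEW=255, ERR=-28148198501/536870912
(2,5): OLD=2222940991081/17179869184 → NEW=255, ERR=-2157925650839/17179869184
(2,6): OLD=31904679258735/274877906944 → NEW=0, ERR=31904679258735/274877906944
(3,0): OLD=1527926211/8388608 → NEW=255, ERR=-611168829/8388608
(3,1): OLD=10657998535/67108864 → NEW=255, ERR=-6454761785/67108864
(3,2): OLD=83679828837/536870912 → NEW=255, ERR=-53222253723/536870912
(3,3): OLD=374999284419/2147483648 → NEW=255, ERR=-172609045821/2147483648
(3,4): OLD=30839778308547/274877906944 → NEW=0, ERR=30839778308547/274877906944
(3,5): OLD=477888673417529/2199023255552 → NEW=255, ERR=-82862256748231/2199023255552
(3,6): OLD=7104967586682471/35184372088832 → NEW=255, ERR=-1867047295969689/35184372088832
Row 0: .......
Row 1: .#.#.#.
Row 2: #.#.##.
Row 3: ####.##

Answer: .......
.#.#.#.
#.#.##.
####.##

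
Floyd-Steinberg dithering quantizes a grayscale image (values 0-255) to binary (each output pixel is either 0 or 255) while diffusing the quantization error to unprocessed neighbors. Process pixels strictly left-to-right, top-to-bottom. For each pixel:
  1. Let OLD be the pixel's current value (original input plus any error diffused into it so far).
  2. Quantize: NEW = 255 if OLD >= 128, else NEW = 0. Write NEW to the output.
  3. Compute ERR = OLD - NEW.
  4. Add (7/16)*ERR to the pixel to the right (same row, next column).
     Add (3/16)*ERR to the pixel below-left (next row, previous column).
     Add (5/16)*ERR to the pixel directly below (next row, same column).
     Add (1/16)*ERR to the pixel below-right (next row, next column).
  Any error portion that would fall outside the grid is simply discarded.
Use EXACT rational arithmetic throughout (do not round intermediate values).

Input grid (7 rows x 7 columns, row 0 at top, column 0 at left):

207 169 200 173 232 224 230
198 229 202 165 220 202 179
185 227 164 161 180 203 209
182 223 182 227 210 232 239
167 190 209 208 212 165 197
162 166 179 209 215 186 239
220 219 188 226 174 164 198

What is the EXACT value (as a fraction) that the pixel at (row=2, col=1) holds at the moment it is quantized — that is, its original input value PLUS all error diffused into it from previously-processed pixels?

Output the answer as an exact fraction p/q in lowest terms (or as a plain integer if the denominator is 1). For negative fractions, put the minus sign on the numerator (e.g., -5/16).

(0,0): OLD=207 → NEW=255, ERR=-48
(0,1): OLD=148 → NEW=255, ERR=-107
(0,2): OLD=2451/16 → NEW=255, ERR=-1629/16
(0,3): OLD=32885/256 → NEW=255, ERR=-32395/256
(0,4): OLD=723507/4096 → NEW=255, ERR=-320973/4096
(0,5): OLD=12433253/65536 → NEW=255, ERR=-4278427/65536
(0,6): OLD=211223491/1048576 → NEW=255, ERR=-56163389/1048576
(1,0): OLD=2607/16 → NEW=255, ERR=-1473/16
(1,1): OLD=17049/128 → NEW=255, ERR=-15591/128
(1,2): OLD=354221/4096 → NEW=0, ERR=354221/4096
(1,3): OLD=2330361/16384 → NEW=255, ERR=-1847559/16384
(1,4): OLD=132148827/1048576 → NEW=0, ERR=132148827/1048576
(1,5): OLD=1860553003/8388608 → NEW=255, ERR=-278542037/8388608
(1,6): OLD=19281004837/134217728 → NEW=255, ERR=-14944515803/134217728
(2,0): OLD=273187/2048 → NEW=255, ERR=-249053/2048
(2,1): OLD=9580945/65536 → NEW=255, ERR=-7130735/65536
Target (2,1): original=227, with diffused error = 9580945/65536

Answer: 9580945/65536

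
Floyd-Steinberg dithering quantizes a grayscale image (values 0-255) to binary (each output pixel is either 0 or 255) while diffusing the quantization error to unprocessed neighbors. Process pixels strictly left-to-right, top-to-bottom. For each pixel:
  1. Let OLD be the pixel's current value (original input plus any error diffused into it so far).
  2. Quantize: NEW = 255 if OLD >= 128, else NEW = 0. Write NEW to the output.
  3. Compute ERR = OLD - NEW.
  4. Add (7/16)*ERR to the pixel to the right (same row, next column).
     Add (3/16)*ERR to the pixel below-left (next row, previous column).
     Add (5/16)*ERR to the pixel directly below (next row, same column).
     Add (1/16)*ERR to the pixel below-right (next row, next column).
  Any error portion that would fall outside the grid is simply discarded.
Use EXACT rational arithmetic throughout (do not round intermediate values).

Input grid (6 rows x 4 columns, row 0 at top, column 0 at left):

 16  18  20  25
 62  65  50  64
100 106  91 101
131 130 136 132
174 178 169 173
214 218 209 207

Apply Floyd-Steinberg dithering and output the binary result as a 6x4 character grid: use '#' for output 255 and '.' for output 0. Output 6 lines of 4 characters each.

(0,0): OLD=16 → NEW=0, ERR=16
(0,1): OLD=25 → NEW=0, ERR=25
(0,2): OLD=495/16 → NEW=0, ERR=495/16
(0,3): OLD=9865/256 → NEW=0, ERR=9865/256
(1,0): OLD=1147/16 → NEW=0, ERR=1147/16
(1,1): OLD=14205/128 → NEW=0, ERR=14205/128
(1,2): OLD=479265/4096 → NEW=0, ERR=479265/4096
(1,3): OLD=8465079/65536 → NEW=255, ERR=-8246601/65536
(2,0): OLD=293295/2048 → NEW=255, ERR=-228945/2048
(2,1): OLD=7745813/65536 → NEW=0, ERR=7745813/65536
(2,2): OLD=21314433/131072 → NEW=255, ERR=-12108927/131072
(2,3): OLD=59920333/2097152 → NEW=0, ERR=59920333/2097152
(3,0): OLD=123969695/1048576 → NEW=0, ERR=123969695/1048576
(3,1): OLD=3260656897/16777216 → NEW=255, ERR=-1017533183/16777216
(3,2): OLD=25055792575/268435456 → NEW=0, ERR=25055792575/268435456
(3,3): OLD=755876161721/4294967296 → NEW=255, ERR=-339340498759/4294967296
(4,0): OLD=53572745395/268435456 → NEW=255, ERR=-14878295885/268435456
(4,1): OLD=342928536249/2147483648 → NEW=255, ERR=-204679793991/2147483648
(4,2): OLD=9474027867385/68719476736 → NEW=255, ERR=-8049438700295/68719476736
(4,3): OLD=113136483701663/1099511627776 → NEW=0, ERR=113136483701663/1099511627776
(5,0): OLD=6143812793379/34359738368 → NEW=255, ERR=-2617920490461/34359738368
(5,1): OLD=142336721102709/1099511627776 → NEW=255, ERR=-138038743980171/1099511627776
(5,2): OLD=71911061749367/549755813888 → NEW=255, ERR=-68276670792073/549755813888
(5,3): OLD=3122600519408685/17592186044416 → NEW=255, ERR=-1363406921917395/17592186044416
Row 0: ....
Row 1: ...#
Row 2: #.#.
Row 3: .#.#
Row 4: ###.
Row 5: ####

Answer: ....
...#
#.#.
.#.#
###.
####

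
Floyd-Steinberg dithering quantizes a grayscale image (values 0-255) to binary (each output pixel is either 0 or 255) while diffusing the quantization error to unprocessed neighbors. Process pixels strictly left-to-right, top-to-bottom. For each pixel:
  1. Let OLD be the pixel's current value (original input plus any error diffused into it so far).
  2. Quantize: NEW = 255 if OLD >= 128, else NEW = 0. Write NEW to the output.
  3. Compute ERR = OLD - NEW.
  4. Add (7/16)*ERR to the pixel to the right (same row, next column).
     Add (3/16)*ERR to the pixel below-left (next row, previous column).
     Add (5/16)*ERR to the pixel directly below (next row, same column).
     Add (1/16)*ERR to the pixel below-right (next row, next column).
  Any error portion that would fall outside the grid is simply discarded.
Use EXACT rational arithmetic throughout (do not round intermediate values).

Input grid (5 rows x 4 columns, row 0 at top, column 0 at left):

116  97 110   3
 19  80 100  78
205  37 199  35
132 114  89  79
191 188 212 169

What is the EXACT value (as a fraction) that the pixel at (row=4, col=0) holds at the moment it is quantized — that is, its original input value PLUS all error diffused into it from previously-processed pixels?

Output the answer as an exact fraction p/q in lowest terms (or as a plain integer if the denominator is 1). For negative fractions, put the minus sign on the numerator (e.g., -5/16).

Answer: 175280147761/1073741824

Derivation:
(0,0): OLD=116 → NEW=0, ERR=116
(0,1): OLD=591/4 → NEW=255, ERR=-429/4
(0,2): OLD=4037/64 → NEW=0, ERR=4037/64
(0,3): OLD=31331/1024 → NEW=0, ERR=31331/1024
(1,0): OLD=2249/64 → NEW=0, ERR=2249/64
(1,1): OLD=41439/512 → NEW=0, ERR=41439/512
(1,2): OLD=2525675/16384 → NEW=255, ERR=-1652245/16384
(1,3): OLD=12421469/262144 → NEW=0, ERR=12421469/262144
(2,0): OLD=1893637/8192 → NEW=255, ERR=-195323/8192
(2,1): OLD=9214055/262144 → NEW=0, ERR=9214055/262144
(2,2): OLD=103183307/524288 → NEW=255, ERR=-30510133/524288
(2,3): OLD=151373199/8388608 → NEW=0, ERR=151373199/8388608
(3,0): OLD=550038613/4194304 → NEW=255, ERR=-519508907/4194304
(3,1): OLD=3918723979/67108864 → NEW=0, ERR=3918723979/67108864
(3,2): OLD=109459359925/1073741824 → NEW=0, ERR=109459359925/1073741824
(3,3): OLD=2157819279987/17179869184 → NEW=0, ERR=2157819279987/17179869184
(4,0): OLD=175280147761/1073741824 → NEW=255, ERR=-98524017359/1073741824
Target (4,0): original=191, with diffused error = 175280147761/1073741824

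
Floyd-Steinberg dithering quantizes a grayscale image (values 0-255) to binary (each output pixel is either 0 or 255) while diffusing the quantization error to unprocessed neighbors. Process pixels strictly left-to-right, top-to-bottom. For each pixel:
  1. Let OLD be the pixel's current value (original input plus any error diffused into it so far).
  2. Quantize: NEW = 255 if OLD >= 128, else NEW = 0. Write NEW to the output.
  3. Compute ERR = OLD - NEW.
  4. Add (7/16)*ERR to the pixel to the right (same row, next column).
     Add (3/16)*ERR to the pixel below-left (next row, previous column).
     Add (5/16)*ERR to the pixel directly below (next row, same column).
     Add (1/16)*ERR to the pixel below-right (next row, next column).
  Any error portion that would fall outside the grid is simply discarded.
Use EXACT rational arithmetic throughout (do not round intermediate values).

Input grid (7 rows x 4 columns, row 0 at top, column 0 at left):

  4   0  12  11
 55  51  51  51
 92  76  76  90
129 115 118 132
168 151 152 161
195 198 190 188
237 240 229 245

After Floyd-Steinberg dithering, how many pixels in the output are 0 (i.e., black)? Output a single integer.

Answer: 14

Derivation:
(0,0): OLD=4 → NEW=0, ERR=4
(0,1): OLD=7/4 → NEW=0, ERR=7/4
(0,2): OLD=817/64 → NEW=0, ERR=817/64
(0,3): OLD=16983/1024 → NEW=0, ERR=16983/1024
(1,0): OLD=3621/64 → NEW=0, ERR=3621/64
(1,1): OLD=40419/512 → NEW=0, ERR=40419/512
(1,2): OLD=1519551/16384 → NEW=0, ERR=1519551/16384
(1,3): OLD=25573993/262144 → NEW=0, ERR=25573993/262144
(2,0): OLD=1019761/8192 → NEW=0, ERR=1019761/8192
(2,1): OLD=46152267/262144 → NEW=255, ERR=-20694453/262144
(2,2): OLD=49110815/524288 → NEW=0, ERR=49110815/524288
(2,3): OLD=1403115987/8388608 → NEW=255, ERR=-735979053/8388608
(3,0): OLD=642143617/4194304 → NEW=255, ERR=-427403903/4194304
(3,1): OLD=4770912991/67108864 → NEW=0, ERR=4770912991/67108864
(3,2): OLD=168567570529/1073741824 → NEW=255, ERR=-105236594591/1073741824
(3,3): OLD=1160638925351/17179869184 → NEW=0, ERR=1160638925351/17179869184
(4,0): OLD=160509053165/1073741824 → NEW=255, ERR=-113295111955/1073741824
(4,1): OLD=878821159719/8589934592 → NEW=0, ERR=878821159719/8589934592
(4,2): OLD=50369281026023/274877906944 → NEW=255, ERR=-19724585244697/274877906944
(4,3): OLD=635923937387649/4398046511104 → NEW=255, ERR=-485577922943871/4398046511104
(5,0): OLD=24905254927997/137438953472 → NEW=255, ERR=-10141678207363/137438953472
(5,1): OLD=781263795455979/4398046511104 → NEW=255, ERR=-340238064875541/4398046511104
(5,2): OLD=262614087031129/2199023255552 → NEW=0, ERR=262614087031129/2199023255552
(5,3): OLD=14162438145202131/70368744177664 → NEW=255, ERR=-3781591620102189/70368744177664
(6,0): OLD=14034009662301665/70368744177664 → NEW=255, ERR=-3910020103002655/70368744177664
(6,1): OLD=235645204843986423/1125899906842624 → NEW=255, ERR=-51459271400882697/1125899906842624
(6,2): OLD=4168757079291842129/18014398509481984 → NEW=255, ERR=-424914540626063791/18014398509481984
(6,3): OLD=64952937700015137591/288230376151711744 → NEW=255, ERR=-8545808218671357129/288230376151711744
Output grid:
  Row 0: ....  (4 black, running=4)
  Row 1: ....  (4 black, running=8)
  Row 2: .#.#  (2 black, running=10)
  Row 3: #.#.  (2 black, running=12)
  Row 4: #.##  (1 black, running=13)
  Row 5: ##.#  (1 black, running=14)
  Row 6: ####  (0 black, running=14)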